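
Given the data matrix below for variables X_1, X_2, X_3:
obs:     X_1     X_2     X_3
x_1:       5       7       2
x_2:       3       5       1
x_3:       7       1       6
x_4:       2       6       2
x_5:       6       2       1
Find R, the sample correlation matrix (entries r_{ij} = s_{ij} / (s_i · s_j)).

Step 1 — column means:
  mean(X_1) = (5 + 3 + 7 + 2 + 6) / 5 = 23/5 = 4.6
  mean(X_2) = (7 + 5 + 1 + 6 + 2) / 5 = 21/5 = 4.2
  mean(X_3) = (2 + 1 + 6 + 2 + 1) / 5 = 12/5 = 2.4

Step 2 — sample variances and covariances s[i,j] = (1/(n-1)) · Σ_k (x_{k,i} - mean_i) · (x_{k,j} - mean_j), with n-1 = 4:
  s[X_1,X_1] = ((0.4)·(0.4) + (-1.6)·(-1.6) + (2.4)·(2.4) + (-2.6)·(-2.6) + (1.4)·(1.4)) / 4 = 17.2/4 = 4.3
  s[X_1,X_2] = ((0.4)·(2.8) + (-1.6)·(0.8) + (2.4)·(-3.2) + (-2.6)·(1.8) + (1.4)·(-2.2)) / 4 = -15.6/4 = -3.9
  s[X_1,X_3] = ((0.4)·(-0.4) + (-1.6)·(-1.4) + (2.4)·(3.6) + (-2.6)·(-0.4) + (1.4)·(-1.4)) / 4 = 9.8/4 = 2.45
  s[X_2,X_2] = ((2.8)·(2.8) + (0.8)·(0.8) + (-3.2)·(-3.2) + (1.8)·(1.8) + (-2.2)·(-2.2)) / 4 = 26.8/4 = 6.7
  s[X_2,X_3] = ((2.8)·(-0.4) + (0.8)·(-1.4) + (-3.2)·(3.6) + (1.8)·(-0.4) + (-2.2)·(-1.4)) / 4 = -11.4/4 = -2.85
  s[X_3,X_3] = ((-0.4)·(-0.4) + (-1.4)·(-1.4) + (3.6)·(3.6) + (-0.4)·(-0.4) + (-1.4)·(-1.4)) / 4 = 17.2/4 = 4.3
  Sample standard deviations s_i = √(s[i,i]):
  s(X_1) = √(4.3) = 2.0736
  s(X_2) = √(6.7) = 2.5884
  s(X_3) = √(4.3) = 2.0736

Step 3 — r_{ij} = s_{ij} / (s_i · s_j):
  r[X_1,X_1] = 1 (diagonal).
  r[X_1,X_2] = -3.9 / (2.0736 · 2.5884) = -3.9 / 5.3675 = -0.7266
  r[X_1,X_3] = 2.45 / (2.0736 · 2.0736) = 2.45 / 4.3 = 0.5698
  r[X_2,X_2] = 1 (diagonal).
  r[X_2,X_3] = -2.85 / (2.5884 · 2.0736) = -2.85 / 5.3675 = -0.531
  r[X_3,X_3] = 1 (diagonal).

R is symmetric with unit diagonal. Assembling:

R = [[1, -0.7266, 0.5698],
 [-0.7266, 1, -0.531],
 [0.5698, -0.531, 1]]


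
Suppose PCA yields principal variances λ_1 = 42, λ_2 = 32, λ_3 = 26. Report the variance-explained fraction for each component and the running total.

Step 1 — total variance = trace(Sigma) = Σ λ_i = 42 + 32 + 26 = 100.

Step 2 — fraction explained by component i = λ_i / Σ λ:
  PC1: 42/100 = 0.42
  PC2: 32/100 = 0.32
  PC3: 26/100 = 0.26

Step 3 — cumulative fraction after k components = (λ_1 + ... + λ_k) / Σ λ:
  k = 1: 42/100 = 0.42
  k = 2: (42 + 32)/100 = 74/100 = 0.74
  k = 3: (42 + 32 + 26)/100 = 100/100 = 1

Summary (fraction, with percent):

explained: PC1 0.42 (42%), PC2 0.32 (32%), PC3 0.26 (26%);  cumulative: 0.42, 0.74, 1


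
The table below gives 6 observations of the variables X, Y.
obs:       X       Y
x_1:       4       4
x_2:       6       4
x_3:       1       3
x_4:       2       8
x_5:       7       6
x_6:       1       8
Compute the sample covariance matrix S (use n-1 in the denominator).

Step 1 — column means:
  mean(X) = (4 + 6 + 1 + 2 + 7 + 1) / 6 = 21/6 = 3.5
  mean(Y) = (4 + 4 + 3 + 8 + 6 + 8) / 6 = 33/6 = 5.5

Step 2 — sample covariance S[i,j] = (1/(n-1)) · Σ_k (x_{k,i} - mean_i) · (x_{k,j} - mean_j), with n-1 = 5.
  S[X,X] = ((0.5)·(0.5) + (2.5)·(2.5) + (-2.5)·(-2.5) + (-1.5)·(-1.5) + (3.5)·(3.5) + (-2.5)·(-2.5)) / 5 = 33.5/5 = 6.7
  S[X,Y] = ((0.5)·(-1.5) + (2.5)·(-1.5) + (-2.5)·(-2.5) + (-1.5)·(2.5) + (3.5)·(0.5) + (-2.5)·(2.5)) / 5 = -6.5/5 = -1.3
  S[Y,Y] = ((-1.5)·(-1.5) + (-1.5)·(-1.5) + (-2.5)·(-2.5) + (2.5)·(2.5) + (0.5)·(0.5) + (2.5)·(2.5)) / 5 = 23.5/5 = 4.7

S is symmetric (S[j,i] = S[i,j]). Assembling:

S = [[6.7, -1.3],
 [-1.3, 4.7]]


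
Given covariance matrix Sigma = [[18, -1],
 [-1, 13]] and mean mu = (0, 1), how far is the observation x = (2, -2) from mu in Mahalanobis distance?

Step 1 — centre the observation: (x - mu) = (2, -3).

Step 2 — invert Sigma. det(Sigma) = 18·13 - (-1)² = 233.
  Sigma^{-1} = (1/det) · [[d, -b], [-b, a]] = [[0.0558, 0.0043],
 [0.0043, 0.0773]].

Step 3 — form the quadratic (x - mu)^T · Sigma^{-1} · (x - mu):
  Sigma^{-1} · (x - mu) = (0.0987, -0.2232).
  (x - mu)^T · [Sigma^{-1} · (x - mu)] = (2)·(0.0987) + (-3)·(-0.2232) = 0.867.

Step 4 — take square root: d = √(0.867) ≈ 0.9311.

d(x, mu) = √(0.867) ≈ 0.9311


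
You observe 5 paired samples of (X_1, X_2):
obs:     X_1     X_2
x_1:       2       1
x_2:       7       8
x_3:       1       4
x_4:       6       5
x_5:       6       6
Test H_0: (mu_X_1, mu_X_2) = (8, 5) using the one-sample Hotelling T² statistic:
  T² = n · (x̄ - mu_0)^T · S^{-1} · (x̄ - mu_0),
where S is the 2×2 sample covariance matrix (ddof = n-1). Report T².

Step 1 — sample mean vector:
  mean(X_1) = (2 + 7 + 1 + 6 + 6) / 5 = 22/5 = 4.4
  mean(X_2) = (1 + 8 + 4 + 5 + 6) / 5 = 24/5 = 4.8
  x̄ = (4.4, 4.8),  deviation x̄ - mu_0 = (4.4, 4.8) - (8, 5) = (-3.6, -0.2).

Step 2 — sample covariance matrix, S[i,j] = (1/(n-1)) · Σ_k (x_{k,i} - mean_i) · (x_{k,j} - mean_j), divisor n-1 = 4:
  S[X_1,X_1] = ((-2.4)·(-2.4) + (2.6)·(2.6) + (-3.4)·(-3.4) + (1.6)·(1.6) + (1.6)·(1.6)) / 4 = 29.2/4 = 7.3
  S[X_1,X_2] = ((-2.4)·(-3.8) + (2.6)·(3.2) + (-3.4)·(-0.8) + (1.6)·(0.2) + (1.6)·(1.2)) / 4 = 22.4/4 = 5.6
  S[X_2,X_2] = ((-3.8)·(-3.8) + (3.2)·(3.2) + (-0.8)·(-0.8) + (0.2)·(0.2) + (1.2)·(1.2)) / 4 = 26.8/4 = 6.7
  S = [[7.3, 5.6],
 [5.6, 6.7]].

Step 3 — invert S. det(S) = 7.3·6.7 - (5.6)² = 17.55.
  S^{-1} = (1/det) · [[d, -b], [-b, a]] = [[0.3818, -0.3191],
 [-0.3191, 0.416]].

Step 4 — quadratic form (x̄ - mu_0)^T · S^{-1} · (x̄ - mu_0):
  S^{-1} · (x̄ - mu_0) = (-1.3105, 1.0655),
  (x̄ - mu_0)^T · [...] = (-3.6)·(-1.3105) + (-0.2)·(1.0655) = 4.5048.

Step 5 — scale by n: T² = 5 · 4.5048 = 22.5242.

T² ≈ 22.5242


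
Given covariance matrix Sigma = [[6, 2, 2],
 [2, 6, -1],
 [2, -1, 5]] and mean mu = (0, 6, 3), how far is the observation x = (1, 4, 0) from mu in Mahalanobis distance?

Step 1 — centre the observation: (x - mu) = (1, -2, -3).

Step 2 — invert Sigma (cofactor / det for 3×3, or solve directly):
  Sigma^{-1} = [[0.2377, -0.0984, -0.1148],
 [-0.0984, 0.2131, 0.082],
 [-0.1148, 0.082, 0.2623]].

Step 3 — form the quadratic (x - mu)^T · Sigma^{-1} · (x - mu):
  Sigma^{-1} · (x - mu) = (0.7787, -0.7705, -1.0656).
  (x - mu)^T · [Sigma^{-1} · (x - mu)] = (1)·(0.7787) + (-2)·(-0.7705) + (-3)·(-1.0656) = 5.5164.

Step 4 — take square root: d = √(5.5164) ≈ 2.3487.

d(x, mu) = √(5.5164) ≈ 2.3487


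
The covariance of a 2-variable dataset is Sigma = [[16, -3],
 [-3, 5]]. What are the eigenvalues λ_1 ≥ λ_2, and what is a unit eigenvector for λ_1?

Step 1 — characteristic polynomial of 2×2 Sigma:
  det(Sigma - λI) = λ² - trace · λ + det = 0.
  trace = 16 + 5 = 21, det = 16·5 - (-3)² = 71.
Step 2 — discriminant:
  Δ = trace² - 4·det = 441 - 284 = 157.
Step 3 — eigenvalues:
  λ = (trace ± √Δ)/2 = (21 ± 12.53)/2,
  λ_1 = 16.765,  λ_2 = 4.235.

Step 4 — unit eigenvector for λ_1: solve (Sigma - λ_1 I)v = 0. First row:
  (16 - 16.765)·v_x + (-3)·v_y = 0, i.e. (-0.765)·v_x + (-3)·v_y = 0,
  so v ∝ (b, λ_1 - a) = (-3, 0.765); multiply by -1 so the first entry is positive: u = (3, -0.765).
  ||u|| = √((3)² + (-0.765)²) = √(9.5852) ≈ 3.096,
  v_1 = u/||u|| ≈ (0.969, -0.2471) (||v_1|| = 1).

λ_1 = 16.765,  λ_2 = 4.235;  v_1 ≈ (0.969, -0.2471)


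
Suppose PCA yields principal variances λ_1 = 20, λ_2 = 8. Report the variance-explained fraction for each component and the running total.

Step 1 — total variance = trace(Sigma) = Σ λ_i = 20 + 8 = 28.

Step 2 — fraction explained by component i = λ_i / Σ λ:
  PC1: 20/28 = 0.7143
  PC2: 8/28 = 0.2857

Step 3 — cumulative fraction after k components = (λ_1 + ... + λ_k) / Σ λ:
  k = 1: 20/28 = 0.7143
  k = 2: (20 + 8)/28 = 28/28 = 1

Summary (fraction, with percent):

explained: PC1 0.7143 (71.43%), PC2 0.2857 (28.57%);  cumulative: 0.7143, 1


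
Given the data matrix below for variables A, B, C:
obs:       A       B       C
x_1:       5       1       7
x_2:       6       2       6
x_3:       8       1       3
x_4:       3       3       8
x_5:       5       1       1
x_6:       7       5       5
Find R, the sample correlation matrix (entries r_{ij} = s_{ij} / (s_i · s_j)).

Step 1 — column means:
  mean(A) = (5 + 6 + 8 + 3 + 5 + 7) / 6 = 34/6 = 5.6667
  mean(B) = (1 + 2 + 1 + 3 + 1 + 5) / 6 = 13/6 = 2.1667
  mean(C) = (7 + 6 + 3 + 8 + 1 + 5) / 6 = 30/6 = 5

Step 2 — sample variances and covariances s[i,j] = (1/(n-1)) · Σ_k (x_{k,i} - mean_i) · (x_{k,j} - mean_j), with n-1 = 5:
  s[A,A] = ((-0.6667)·(-0.6667) + (0.3333)·(0.3333) + (2.3333)·(2.3333) + (-2.6667)·(-2.6667) + (-0.6667)·(-0.6667) + (1.3333)·(1.3333)) / 5 = 15.3333/5 = 3.0667
  s[A,B] = ((-0.6667)·(-1.1667) + (0.3333)·(-0.1667) + (2.3333)·(-1.1667) + (-2.6667)·(0.8333) + (-0.6667)·(-1.1667) + (1.3333)·(2.8333)) / 5 = 0.3333/5 = 0.0667
  s[A,C] = ((-0.6667)·(2) + (0.3333)·(1) + (2.3333)·(-2) + (-2.6667)·(3) + (-0.6667)·(-4) + (1.3333)·(0)) / 5 = -11/5 = -2.2
  s[B,B] = ((-1.1667)·(-1.1667) + (-0.1667)·(-0.1667) + (-1.1667)·(-1.1667) + (0.8333)·(0.8333) + (-1.1667)·(-1.1667) + (2.8333)·(2.8333)) / 5 = 12.8333/5 = 2.5667
  s[B,C] = ((-1.1667)·(2) + (-0.1667)·(1) + (-1.1667)·(-2) + (0.8333)·(3) + (-1.1667)·(-4) + (2.8333)·(0)) / 5 = 7/5 = 1.4
  s[C,C] = ((2)·(2) + (1)·(1) + (-2)·(-2) + (3)·(3) + (-4)·(-4) + (0)·(0)) / 5 = 34/5 = 6.8
  Sample standard deviations s_i = √(s[i,i]):
  s(A) = √(3.0667) = 1.7512
  s(B) = √(2.5667) = 1.6021
  s(C) = √(6.8) = 2.6077

Step 3 — r_{ij} = s_{ij} / (s_i · s_j):
  r[A,A] = 1 (diagonal).
  r[A,B] = 0.0667 / (1.7512 · 1.6021) = 0.0667 / 2.8056 = 0.0238
  r[A,C] = -2.2 / (1.7512 · 2.6077) = -2.2 / 4.5665 = -0.4818
  r[B,B] = 1 (diagonal).
  r[B,C] = 1.4 / (1.6021 · 2.6077) = 1.4 / 4.1777 = 0.3351
  r[C,C] = 1 (diagonal).

R is symmetric with unit diagonal. Assembling:

R = [[1, 0.0238, -0.4818],
 [0.0238, 1, 0.3351],
 [-0.4818, 0.3351, 1]]


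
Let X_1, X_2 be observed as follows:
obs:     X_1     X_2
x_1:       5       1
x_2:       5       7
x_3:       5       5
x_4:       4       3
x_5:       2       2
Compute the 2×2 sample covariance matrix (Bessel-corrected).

Step 1 — column means:
  mean(X_1) = (5 + 5 + 5 + 4 + 2) / 5 = 21/5 = 4.2
  mean(X_2) = (1 + 7 + 5 + 3 + 2) / 5 = 18/5 = 3.6

Step 2 — sample covariance S[i,j] = (1/(n-1)) · Σ_k (x_{k,i} - mean_i) · (x_{k,j} - mean_j), with n-1 = 4.
  S[X_1,X_1] = ((0.8)·(0.8) + (0.8)·(0.8) + (0.8)·(0.8) + (-0.2)·(-0.2) + (-2.2)·(-2.2)) / 4 = 6.8/4 = 1.7
  S[X_1,X_2] = ((0.8)·(-2.6) + (0.8)·(3.4) + (0.8)·(1.4) + (-0.2)·(-0.6) + (-2.2)·(-1.6)) / 4 = 5.4/4 = 1.35
  S[X_2,X_2] = ((-2.6)·(-2.6) + (3.4)·(3.4) + (1.4)·(1.4) + (-0.6)·(-0.6) + (-1.6)·(-1.6)) / 4 = 23.2/4 = 5.8

S is symmetric (S[j,i] = S[i,j]). Assembling:

S = [[1.7, 1.35],
 [1.35, 5.8]]


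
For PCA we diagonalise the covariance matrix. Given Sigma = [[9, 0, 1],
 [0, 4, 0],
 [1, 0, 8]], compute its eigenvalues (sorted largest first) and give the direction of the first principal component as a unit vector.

Step 1 — characteristic polynomial p(λ) = det(λI - Sigma) = λ³ - tr·λ² + c_1·λ - det, where tr = trace, c_1 = sum of the principal 2×2 minors, det = det(Sigma):
  tr = 9 + 4 + 8 = 21,
  c_1 = (9·4 - (0)²) + (9·8 - (1)²) + (4·8 - (0)²) = 36 + 71 + 32 = 139,
  det = 9·(4·8 - (0)²) - (0)·((0)·8 - (0)·(1)) + (1)·((0)·(0) - 4·(1)) = 9·(32) - (0)·(0) + (1)·(-4) = 284.
  So p(λ) = λ³ - 21λ² + 139λ - 284.
Step 2 — look for an integer root (rational root theorem: any rational root is an integer divisor of 284). Testing λ = 4:
  p(4) = 64 - 336 + 556 - 284 = 0  ✓
  Dividing out (λ - 4): p(λ) = (λ - 4)(λ² - 17λ + 71).
Step 3 — remaining eigenvalues from the quadratic λ² - 17λ + 71 = 0:
  Δ = 17² - 4·71 = 289 - 284 = 5,  λ = (17 ± √5)/2 = (17 ± 2.2361)/2 ≈ 9.618 or 7.382.
  Sorted: λ_1 = 9.618,  λ_2 = 7.382,  λ_3 = 4  (check: sum = 21 = tr ✓).

Step 4 — unit eigenvector for λ_1 ≈ 9.618: v spans the null space of (Sigma - λ_1 I), whose rows are
  r_1 = (-0.618, 0, 1),  r_2 = (0, -5.618, 0),  r_3 = (1, 0, -1.618).
  v is orthogonal to every row, so take v ∝ r_1 × r_2 = ((0)·(0) - (1)·(-5.618), (1)·(0) - (-0.618)·(0), (-0.618)·(-5.618) - (0)·(0)) ≈ (5.618, 0, 3.4721).
  Let u = (5.618, 0, 3.4721).
  ||u|| = √((5.618)² + (0)² + (3.4721)²) = √(43.618) ≈ 6.6044,  v_1 = u/||u|| ≈ (0.8507, 0, 0.5257) (||v_1|| = 1).

λ_1 = 9.618,  λ_2 = 7.382,  λ_3 = 4;  v_1 ≈ (0.8507, 0, 0.5257)


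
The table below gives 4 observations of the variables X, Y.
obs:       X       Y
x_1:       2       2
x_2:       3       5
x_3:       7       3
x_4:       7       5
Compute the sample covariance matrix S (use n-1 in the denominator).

Step 1 — column means:
  mean(X) = (2 + 3 + 7 + 7) / 4 = 19/4 = 4.75
  mean(Y) = (2 + 5 + 3 + 5) / 4 = 15/4 = 3.75

Step 2 — sample covariance S[i,j] = (1/(n-1)) · Σ_k (x_{k,i} - mean_i) · (x_{k,j} - mean_j), with n-1 = 3.
  S[X,X] = ((-2.75)·(-2.75) + (-1.75)·(-1.75) + (2.25)·(2.25) + (2.25)·(2.25)) / 3 = 20.75/3 = 6.9167
  S[X,Y] = ((-2.75)·(-1.75) + (-1.75)·(1.25) + (2.25)·(-0.75) + (2.25)·(1.25)) / 3 = 3.75/3 = 1.25
  S[Y,Y] = ((-1.75)·(-1.75) + (1.25)·(1.25) + (-0.75)·(-0.75) + (1.25)·(1.25)) / 3 = 6.75/3 = 2.25

S is symmetric (S[j,i] = S[i,j]). Assembling:

S = [[6.9167, 1.25],
 [1.25, 2.25]]


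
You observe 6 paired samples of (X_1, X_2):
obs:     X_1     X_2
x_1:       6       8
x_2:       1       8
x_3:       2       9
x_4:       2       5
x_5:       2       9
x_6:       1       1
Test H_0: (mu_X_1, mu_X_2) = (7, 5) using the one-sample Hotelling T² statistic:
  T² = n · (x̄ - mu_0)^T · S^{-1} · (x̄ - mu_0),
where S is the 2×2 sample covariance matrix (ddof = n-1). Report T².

Step 1 — sample mean vector:
  mean(X_1) = (6 + 1 + 2 + 2 + 2 + 1) / 6 = 14/6 = 2.3333
  mean(X_2) = (8 + 8 + 9 + 5 + 9 + 1) / 6 = 40/6 = 6.6667
  x̄ = (2.3333, 6.6667),  deviation x̄ - mu_0 = (2.3333, 6.6667) - (7, 5) = (-4.6667, 1.6667).

Step 2 — sample covariance matrix, S[i,j] = (1/(n-1)) · Σ_k (x_{k,i} - mean_i) · (x_{k,j} - mean_j), divisor n-1 = 5:
  S[X_1,X_1] = ((3.6667)·(3.6667) + (-1.3333)·(-1.3333) + (-0.3333)·(-0.3333) + (-0.3333)·(-0.3333) + (-0.3333)·(-0.3333) + (-1.3333)·(-1.3333)) / 5 = 17.3333/5 = 3.4667
  S[X_1,X_2] = ((3.6667)·(1.3333) + (-1.3333)·(1.3333) + (-0.3333)·(2.3333) + (-0.3333)·(-1.6667) + (-0.3333)·(2.3333) + (-1.3333)·(-5.6667)) / 5 = 9.6667/5 = 1.9333
  S[X_2,X_2] = ((1.3333)·(1.3333) + (1.3333)·(1.3333) + (2.3333)·(2.3333) + (-1.6667)·(-1.6667) + (2.3333)·(2.3333) + (-5.6667)·(-5.6667)) / 5 = 49.3333/5 = 9.8667
  S = [[3.4667, 1.9333],
 [1.9333, 9.8667]].

Step 3 — invert S. det(S) = 3.4667·9.8667 - (1.9333)² = 30.4667.
  S^{-1} = (1/det) · [[d, -b], [-b, a]] = [[0.3239, -0.0635],
 [-0.0635, 0.1138]].

Step 4 — quadratic form (x̄ - mu_0)^T · S^{-1} · (x̄ - mu_0):
  S^{-1} · (x̄ - mu_0) = (-1.6171, 0.4858),
  (x̄ - mu_0)^T · [...] = (-4.6667)·(-1.6171) + (1.6667)·(0.4858) = 8.3559.

Step 5 — scale by n: T² = 6 · 8.3559 = 50.1357.

T² ≈ 50.1357


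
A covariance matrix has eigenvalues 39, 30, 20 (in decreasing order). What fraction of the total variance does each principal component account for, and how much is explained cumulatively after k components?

Step 1 — total variance = trace(Sigma) = Σ λ_i = 39 + 30 + 20 = 89.

Step 2 — fraction explained by component i = λ_i / Σ λ:
  PC1: 39/89 = 0.4382
  PC2: 30/89 = 0.3371
  PC3: 20/89 = 0.2247

Step 3 — cumulative fraction after k components = (λ_1 + ... + λ_k) / Σ λ:
  k = 1: 39/89 = 0.4382
  k = 2: (39 + 30)/89 = 69/89 = 0.7753
  k = 3: (39 + 30 + 20)/89 = 89/89 = 1

Summary (fraction, with percent):

explained: PC1 0.4382 (43.82%), PC2 0.3371 (33.71%), PC3 0.2247 (22.47%);  cumulative: 0.4382, 0.7753, 1


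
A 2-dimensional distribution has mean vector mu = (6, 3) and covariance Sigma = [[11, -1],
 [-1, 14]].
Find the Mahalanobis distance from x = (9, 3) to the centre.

Step 1 — centre the observation: (x - mu) = (3, 0).

Step 2 — invert Sigma. det(Sigma) = 11·14 - (-1)² = 153.
  Sigma^{-1} = (1/det) · [[d, -b], [-b, a]] = [[0.0915, 0.0065],
 [0.0065, 0.0719]].

Step 3 — form the quadratic (x - mu)^T · Sigma^{-1} · (x - mu):
  Sigma^{-1} · (x - mu) = (0.2745, 0.0196).
  (x - mu)^T · [Sigma^{-1} · (x - mu)] = (3)·(0.2745) + (0)·(0.0196) = 0.8235.

Step 4 — take square root: d = √(0.8235) ≈ 0.9075.

d(x, mu) = √(0.8235) ≈ 0.9075


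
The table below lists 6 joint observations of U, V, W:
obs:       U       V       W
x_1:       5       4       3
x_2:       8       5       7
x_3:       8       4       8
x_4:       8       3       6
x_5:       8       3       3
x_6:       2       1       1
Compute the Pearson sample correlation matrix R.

Step 1 — column means:
  mean(U) = (5 + 8 + 8 + 8 + 8 + 2) / 6 = 39/6 = 6.5
  mean(V) = (4 + 5 + 4 + 3 + 3 + 1) / 6 = 20/6 = 3.3333
  mean(W) = (3 + 7 + 8 + 6 + 3 + 1) / 6 = 28/6 = 4.6667

Step 2 — sample variances and covariances s[i,j] = (1/(n-1)) · Σ_k (x_{k,i} - mean_i) · (x_{k,j} - mean_j), with n-1 = 5:
  s[U,U] = ((-1.5)·(-1.5) + (1.5)·(1.5) + (1.5)·(1.5) + (1.5)·(1.5) + (1.5)·(1.5) + (-4.5)·(-4.5)) / 5 = 31.5/5 = 6.3
  s[U,V] = ((-1.5)·(0.6667) + (1.5)·(1.6667) + (1.5)·(0.6667) + (1.5)·(-0.3333) + (1.5)·(-0.3333) + (-4.5)·(-2.3333)) / 5 = 12/5 = 2.4
  s[U,W] = ((-1.5)·(-1.6667) + (1.5)·(2.3333) + (1.5)·(3.3333) + (1.5)·(1.3333) + (1.5)·(-1.6667) + (-4.5)·(-3.6667)) / 5 = 27/5 = 5.4
  s[V,V] = ((0.6667)·(0.6667) + (1.6667)·(1.6667) + (0.6667)·(0.6667) + (-0.3333)·(-0.3333) + (-0.3333)·(-0.3333) + (-2.3333)·(-2.3333)) / 5 = 9.3333/5 = 1.8667
  s[V,W] = ((0.6667)·(-1.6667) + (1.6667)·(2.3333) + (0.6667)·(3.3333) + (-0.3333)·(1.3333) + (-0.3333)·(-1.6667) + (-2.3333)·(-3.6667)) / 5 = 13.6667/5 = 2.7333
  s[W,W] = ((-1.6667)·(-1.6667) + (2.3333)·(2.3333) + (3.3333)·(3.3333) + (1.3333)·(1.3333) + (-1.6667)·(-1.6667) + (-3.6667)·(-3.6667)) / 5 = 37.3333/5 = 7.4667
  Sample standard deviations s_i = √(s[i,i]):
  s(U) = √(6.3) = 2.51
  s(V) = √(1.8667) = 1.3663
  s(W) = √(7.4667) = 2.7325

Step 3 — r_{ij} = s_{ij} / (s_i · s_j):
  r[U,U] = 1 (diagonal).
  r[U,V] = 2.4 / (2.51 · 1.3663) = 2.4 / 3.4293 = 0.6999
  r[U,W] = 5.4 / (2.51 · 2.7325) = 5.4 / 6.8586 = 0.7873
  r[V,V] = 1 (diagonal).
  r[V,W] = 2.7333 / (1.3663 · 2.7325) = 2.7333 / 3.7333 = 0.7321
  r[W,W] = 1 (diagonal).

R is symmetric with unit diagonal. Assembling:

R = [[1, 0.6999, 0.7873],
 [0.6999, 1, 0.7321],
 [0.7873, 0.7321, 1]]


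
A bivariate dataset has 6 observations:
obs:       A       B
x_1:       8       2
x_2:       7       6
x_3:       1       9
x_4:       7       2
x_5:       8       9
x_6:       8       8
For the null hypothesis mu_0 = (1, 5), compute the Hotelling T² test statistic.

Step 1 — sample mean vector:
  mean(A) = (8 + 7 + 1 + 7 + 8 + 8) / 6 = 39/6 = 6.5
  mean(B) = (2 + 6 + 9 + 2 + 9 + 8) / 6 = 36/6 = 6
  x̄ = (6.5, 6),  deviation x̄ - mu_0 = (6.5, 6) - (1, 5) = (5.5, 1).

Step 2 — sample covariance matrix, S[i,j] = (1/(n-1)) · Σ_k (x_{k,i} - mean_i) · (x_{k,j} - mean_j), divisor n-1 = 5:
  S[A,A] = ((1.5)·(1.5) + (0.5)·(0.5) + (-5.5)·(-5.5) + (0.5)·(0.5) + (1.5)·(1.5) + (1.5)·(1.5)) / 5 = 37.5/5 = 7.5
  S[A,B] = ((1.5)·(-4) + (0.5)·(0) + (-5.5)·(3) + (0.5)·(-4) + (1.5)·(3) + (1.5)·(2)) / 5 = -17/5 = -3.4
  S[B,B] = ((-4)·(-4) + (0)·(0) + (3)·(3) + (-4)·(-4) + (3)·(3) + (2)·(2)) / 5 = 54/5 = 10.8
  S = [[7.5, -3.4],
 [-3.4, 10.8]].

Step 3 — invert S. det(S) = 7.5·10.8 - (-3.4)² = 69.44.
  S^{-1} = (1/det) · [[d, -b], [-b, a]] = [[0.1555, 0.049],
 [0.049, 0.108]].

Step 4 — quadratic form (x̄ - mu_0)^T · S^{-1} · (x̄ - mu_0):
  S^{-1} · (x̄ - mu_0) = (0.9044, 0.3773),
  (x̄ - mu_0)^T · [...] = (5.5)·(0.9044) + (1)·(0.3773) = 5.3514.

Step 5 — scale by n: T² = 6 · 5.3514 = 32.1083.

T² ≈ 32.1083


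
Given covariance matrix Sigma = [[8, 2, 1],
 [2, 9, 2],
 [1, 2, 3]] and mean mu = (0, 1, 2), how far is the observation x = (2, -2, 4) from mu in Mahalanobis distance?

Step 1 — centre the observation: (x - mu) = (2, -3, 2).

Step 2 — invert Sigma (cofactor / det for 3×3, or solve directly):
  Sigma^{-1} = [[0.1345, -0.0234, -0.0292],
 [-0.0234, 0.1345, -0.0819],
 [-0.0292, -0.0819, 0.3977]].

Step 3 — form the quadratic (x - mu)^T · Sigma^{-1} · (x - mu):
  Sigma^{-1} · (x - mu) = (0.2807, -0.614, 0.9825).
  (x - mu)^T · [Sigma^{-1} · (x - mu)] = (2)·(0.2807) + (-3)·(-0.614) + (2)·(0.9825) = 4.3684.

Step 4 — take square root: d = √(4.3684) ≈ 2.0901.

d(x, mu) = √(4.3684) ≈ 2.0901


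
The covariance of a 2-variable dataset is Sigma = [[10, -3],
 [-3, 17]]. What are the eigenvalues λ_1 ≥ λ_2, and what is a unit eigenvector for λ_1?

Step 1 — characteristic polynomial of 2×2 Sigma:
  det(Sigma - λI) = λ² - trace · λ + det = 0.
  trace = 10 + 17 = 27, det = 10·17 - (-3)² = 161.
Step 2 — discriminant:
  Δ = trace² - 4·det = 729 - 644 = 85.
Step 3 — eigenvalues:
  λ = (trace ± √Δ)/2 = (27 ± 9.2195)/2,
  λ_1 = 18.1098,  λ_2 = 8.8902.

Step 4 — unit eigenvector for λ_1: solve (Sigma - λ_1 I)v = 0. First row:
  (10 - 18.1098)·v_x + (-3)·v_y = 0, i.e. (-8.1098)·v_x + (-3)·v_y = 0,
  so v ∝ (b, λ_1 - a) = (-3, 8.1098); multiply by -1 so the first entry is positive: u = (3, -8.1098).
  ||u|| = √((3)² + (-8.1098)²) = √(74.7684) ≈ 8.6469,
  v_1 = u/||u|| ≈ (0.3469, -0.9379) (||v_1|| = 1).

λ_1 = 18.1098,  λ_2 = 8.8902;  v_1 ≈ (0.3469, -0.9379)


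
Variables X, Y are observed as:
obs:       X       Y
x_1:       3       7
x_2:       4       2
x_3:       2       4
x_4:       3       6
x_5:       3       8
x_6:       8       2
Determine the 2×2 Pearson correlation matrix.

Step 1 — column means:
  mean(X) = (3 + 4 + 2 + 3 + 3 + 8) / 6 = 23/6 = 3.8333
  mean(Y) = (7 + 2 + 4 + 6 + 8 + 2) / 6 = 29/6 = 4.8333

Step 2 — sample variances and covariances s[i,j] = (1/(n-1)) · Σ_k (x_{k,i} - mean_i) · (x_{k,j} - mean_j), with n-1 = 5:
  s[X,X] = ((-0.8333)·(-0.8333) + (0.1667)·(0.1667) + (-1.8333)·(-1.8333) + (-0.8333)·(-0.8333) + (-0.8333)·(-0.8333) + (4.1667)·(4.1667)) / 5 = 22.8333/5 = 4.5667
  s[X,Y] = ((-0.8333)·(2.1667) + (0.1667)·(-2.8333) + (-1.8333)·(-0.8333) + (-0.8333)·(1.1667) + (-0.8333)·(3.1667) + (4.1667)·(-2.8333)) / 5 = -16.1667/5 = -3.2333
  s[Y,Y] = ((2.1667)·(2.1667) + (-2.8333)·(-2.8333) + (-0.8333)·(-0.8333) + (1.1667)·(1.1667) + (3.1667)·(3.1667) + (-2.8333)·(-2.8333)) / 5 = 32.8333/5 = 6.5667
  Sample standard deviations s_i = √(s[i,i]):
  s(X) = √(4.5667) = 2.137
  s(Y) = √(6.5667) = 2.5626

Step 3 — r_{ij} = s_{ij} / (s_i · s_j):
  r[X,X] = 1 (diagonal).
  r[X,Y] = -3.2333 / (2.137 · 2.5626) = -3.2333 / 5.4761 = -0.5904
  r[Y,Y] = 1 (diagonal).

R is symmetric with unit diagonal. Assembling:

R = [[1, -0.5904],
 [-0.5904, 1]]


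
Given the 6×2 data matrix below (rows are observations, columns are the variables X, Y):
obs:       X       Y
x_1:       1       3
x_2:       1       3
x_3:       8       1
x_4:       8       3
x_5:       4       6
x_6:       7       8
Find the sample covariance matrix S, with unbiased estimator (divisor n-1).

Step 1 — column means:
  mean(X) = (1 + 1 + 8 + 8 + 4 + 7) / 6 = 29/6 = 4.8333
  mean(Y) = (3 + 3 + 1 + 3 + 6 + 8) / 6 = 24/6 = 4

Step 2 — sample covariance S[i,j] = (1/(n-1)) · Σ_k (x_{k,i} - mean_i) · (x_{k,j} - mean_j), with n-1 = 5.
  S[X,X] = ((-3.8333)·(-3.8333) + (-3.8333)·(-3.8333) + (3.1667)·(3.1667) + (3.1667)·(3.1667) + (-0.8333)·(-0.8333) + (2.1667)·(2.1667)) / 5 = 54.8333/5 = 10.9667
  S[X,Y] = ((-3.8333)·(-1) + (-3.8333)·(-1) + (3.1667)·(-3) + (3.1667)·(-1) + (-0.8333)·(2) + (2.1667)·(4)) / 5 = 2/5 = 0.4
  S[Y,Y] = ((-1)·(-1) + (-1)·(-1) + (-3)·(-3) + (-1)·(-1) + (2)·(2) + (4)·(4)) / 5 = 32/5 = 6.4

S is symmetric (S[j,i] = S[i,j]). Assembling:

S = [[10.9667, 0.4],
 [0.4, 6.4]]


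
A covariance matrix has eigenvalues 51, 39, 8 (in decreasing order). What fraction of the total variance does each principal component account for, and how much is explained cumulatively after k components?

Step 1 — total variance = trace(Sigma) = Σ λ_i = 51 + 39 + 8 = 98.

Step 2 — fraction explained by component i = λ_i / Σ λ:
  PC1: 51/98 = 0.5204
  PC2: 39/98 = 0.398
  PC3: 8/98 = 0.0816

Step 3 — cumulative fraction after k components = (λ_1 + ... + λ_k) / Σ λ:
  k = 1: 51/98 = 0.5204
  k = 2: (51 + 39)/98 = 90/98 = 0.9184
  k = 3: (51 + 39 + 8)/98 = 98/98 = 1

Summary (fraction, with percent):

explained: PC1 0.5204 (52.04%), PC2 0.398 (39.8%), PC3 0.0816 (8.16%);  cumulative: 0.5204, 0.9184, 1


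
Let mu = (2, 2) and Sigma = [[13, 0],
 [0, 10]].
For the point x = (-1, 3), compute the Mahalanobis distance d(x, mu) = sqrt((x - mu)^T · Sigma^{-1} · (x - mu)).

Step 1 — centre the observation: (x - mu) = (-3, 1).

Step 2 — invert Sigma. det(Sigma) = 13·10 - (0)² = 130.
  Sigma^{-1} = (1/det) · [[d, -b], [-b, a]] = [[0.0769, 0],
 [0, 0.1]].

Step 3 — form the quadratic (x - mu)^T · Sigma^{-1} · (x - mu):
  Sigma^{-1} · (x - mu) = (-0.2308, 0.1).
  (x - mu)^T · [Sigma^{-1} · (x - mu)] = (-3)·(-0.2308) + (1)·(0.1) = 0.7923.

Step 4 — take square root: d = √(0.7923) ≈ 0.8901.

d(x, mu) = √(0.7923) ≈ 0.8901


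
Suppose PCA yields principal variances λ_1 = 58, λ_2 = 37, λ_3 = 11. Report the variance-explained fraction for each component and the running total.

Step 1 — total variance = trace(Sigma) = Σ λ_i = 58 + 37 + 11 = 106.

Step 2 — fraction explained by component i = λ_i / Σ λ:
  PC1: 58/106 = 0.5472
  PC2: 37/106 = 0.3491
  PC3: 11/106 = 0.1038

Step 3 — cumulative fraction after k components = (λ_1 + ... + λ_k) / Σ λ:
  k = 1: 58/106 = 0.5472
  k = 2: (58 + 37)/106 = 95/106 = 0.8962
  k = 3: (58 + 37 + 11)/106 = 106/106 = 1

Summary (fraction, with percent):

explained: PC1 0.5472 (54.72%), PC2 0.3491 (34.91%), PC3 0.1038 (10.38%);  cumulative: 0.5472, 0.8962, 1


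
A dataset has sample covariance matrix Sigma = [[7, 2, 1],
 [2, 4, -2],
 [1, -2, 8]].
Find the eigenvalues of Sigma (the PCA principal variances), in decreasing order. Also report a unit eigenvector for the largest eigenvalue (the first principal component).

Step 1 — characteristic polynomial p(λ) = det(λI - Sigma) = λ³ - tr·λ² + c_1·λ - det, where tr = trace, c_1 = sum of the principal 2×2 minors, det = det(Sigma):
  tr = 7 + 4 + 8 = 19,
  c_1 = (7·4 - (2)²) + (7·8 - (1)²) + (4·8 - (-2)²) = 24 + 55 + 28 = 107,
  det = 7·(4·8 - (-2)²) - (2)·((2)·8 - (-2)·(1)) + (1)·((2)·(-2) - 4·(1)) = 7·(28) - (2)·(18) + (1)·(-8) = 152.
  So p(λ) = λ³ - 19λ² + 107λ - 152.
Step 2 — look for an integer root (rational root theorem: any rational root is an integer divisor of 152). Testing λ = 8:
  p(8) = 512 - 1216 + 856 - 152 = 0  ✓
  Dividing out (λ - 8): p(λ) = (λ - 8)(λ² - 11λ + 19).
Step 3 — remaining eigenvalues from the quadratic λ² - 11λ + 19 = 0:
  Δ = 11² - 4·19 = 121 - 76 = 45,  λ = (11 ± √45)/2 = (11 ± 6.7082)/2 ≈ 8.8541 or 2.1459.
  Sorted: λ_1 = 8.8541,  λ_2 = 8,  λ_3 = 2.1459  (check: sum = 19 = tr ✓).

Step 4 — unit eigenvector for λ_1 ≈ 8.8541: v spans the null space of (Sigma - λ_1 I), whose rows are
  r_1 = (-1.8541, 2, 1),  r_2 = (2, -4.8541, -2),  r_3 = (1, -2, -0.8541).
  v is orthogonal to every row, so take v ∝ r_1 × r_2 = ((2)·(-2) - (1)·(-4.8541), (1)·(2) - (-1.8541)·(-2), (-1.8541)·(-4.8541) - (2)·(2)) ≈ (0.8541, -1.7082, 5).
  Let u = (0.8541, -1.7082, 5).
  ||u|| = √((0.8541)² + (-1.7082)² + (5)²) = √(28.6475) ≈ 5.3523,  v_1 = u/||u|| ≈ (0.1596, -0.3192, 0.9342) (||v_1|| = 1).

λ_1 = 8.8541,  λ_2 = 8,  λ_3 = 2.1459;  v_1 ≈ (0.1596, -0.3192, 0.9342)


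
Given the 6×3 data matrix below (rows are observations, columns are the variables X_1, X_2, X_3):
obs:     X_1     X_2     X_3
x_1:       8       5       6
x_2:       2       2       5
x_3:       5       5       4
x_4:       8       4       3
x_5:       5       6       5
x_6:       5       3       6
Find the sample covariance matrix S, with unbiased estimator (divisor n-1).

Step 1 — column means:
  mean(X_1) = (8 + 2 + 5 + 8 + 5 + 5) / 6 = 33/6 = 5.5
  mean(X_2) = (5 + 2 + 5 + 4 + 6 + 3) / 6 = 25/6 = 4.1667
  mean(X_3) = (6 + 5 + 4 + 3 + 5 + 6) / 6 = 29/6 = 4.8333

Step 2 — sample covariance S[i,j] = (1/(n-1)) · Σ_k (x_{k,i} - mean_i) · (x_{k,j} - mean_j), with n-1 = 5.
  S[X_1,X_1] = ((2.5)·(2.5) + (-3.5)·(-3.5) + (-0.5)·(-0.5) + (2.5)·(2.5) + (-0.5)·(-0.5) + (-0.5)·(-0.5)) / 5 = 25.5/5 = 5.1
  S[X_1,X_2] = ((2.5)·(0.8333) + (-3.5)·(-2.1667) + (-0.5)·(0.8333) + (2.5)·(-0.1667) + (-0.5)·(1.8333) + (-0.5)·(-1.1667)) / 5 = 8.5/5 = 1.7
  S[X_1,X_3] = ((2.5)·(1.1667) + (-3.5)·(0.1667) + (-0.5)·(-0.8333) + (2.5)·(-1.8333) + (-0.5)·(0.1667) + (-0.5)·(1.1667)) / 5 = -2.5/5 = -0.5
  S[X_2,X_2] = ((0.8333)·(0.8333) + (-2.1667)·(-2.1667) + (0.8333)·(0.8333) + (-0.1667)·(-0.1667) + (1.8333)·(1.8333) + (-1.1667)·(-1.1667)) / 5 = 10.8333/5 = 2.1667
  S[X_2,X_3] = ((0.8333)·(1.1667) + (-2.1667)·(0.1667) + (0.8333)·(-0.8333) + (-0.1667)·(-1.8333) + (1.8333)·(0.1667) + (-1.1667)·(1.1667)) / 5 = -0.8333/5 = -0.1667
  S[X_3,X_3] = ((1.1667)·(1.1667) + (0.1667)·(0.1667) + (-0.8333)·(-0.8333) + (-1.8333)·(-1.8333) + (0.1667)·(0.1667) + (1.1667)·(1.1667)) / 5 = 6.8333/5 = 1.3667

S is symmetric (S[j,i] = S[i,j]). Assembling:

S = [[5.1, 1.7, -0.5],
 [1.7, 2.1667, -0.1667],
 [-0.5, -0.1667, 1.3667]]


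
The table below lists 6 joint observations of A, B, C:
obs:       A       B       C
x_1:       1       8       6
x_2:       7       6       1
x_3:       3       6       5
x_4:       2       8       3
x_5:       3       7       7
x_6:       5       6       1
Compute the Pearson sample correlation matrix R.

Step 1 — column means:
  mean(A) = (1 + 7 + 3 + 2 + 3 + 5) / 6 = 21/6 = 3.5
  mean(B) = (8 + 6 + 6 + 8 + 7 + 6) / 6 = 41/6 = 6.8333
  mean(C) = (6 + 1 + 5 + 3 + 7 + 1) / 6 = 23/6 = 3.8333

Step 2 — sample variances and covariances s[i,j] = (1/(n-1)) · Σ_k (x_{k,i} - mean_i) · (x_{k,j} - mean_j), with n-1 = 5:
  s[A,A] = ((-2.5)·(-2.5) + (3.5)·(3.5) + (-0.5)·(-0.5) + (-1.5)·(-1.5) + (-0.5)·(-0.5) + (1.5)·(1.5)) / 5 = 23.5/5 = 4.7
  s[A,B] = ((-2.5)·(1.1667) + (3.5)·(-0.8333) + (-0.5)·(-0.8333) + (-1.5)·(1.1667) + (-0.5)·(0.1667) + (1.5)·(-0.8333)) / 5 = -8.5/5 = -1.7
  s[A,C] = ((-2.5)·(2.1667) + (3.5)·(-2.8333) + (-0.5)·(1.1667) + (-1.5)·(-0.8333) + (-0.5)·(3.1667) + (1.5)·(-2.8333)) / 5 = -20.5/5 = -4.1
  s[B,B] = ((1.1667)·(1.1667) + (-0.8333)·(-0.8333) + (-0.8333)·(-0.8333) + (1.1667)·(1.1667) + (0.1667)·(0.1667) + (-0.8333)·(-0.8333)) / 5 = 4.8333/5 = 0.9667
  s[B,C] = ((1.1667)·(2.1667) + (-0.8333)·(-2.8333) + (-0.8333)·(1.1667) + (1.1667)·(-0.8333) + (0.1667)·(3.1667) + (-0.8333)·(-2.8333)) / 5 = 5.8333/5 = 1.1667
  s[C,C] = ((2.1667)·(2.1667) + (-2.8333)·(-2.8333) + (1.1667)·(1.1667) + (-0.8333)·(-0.8333) + (3.1667)·(3.1667) + (-2.8333)·(-2.8333)) / 5 = 32.8333/5 = 6.5667
  Sample standard deviations s_i = √(s[i,i]):
  s(A) = √(4.7) = 2.1679
  s(B) = √(0.9667) = 0.9832
  s(C) = √(6.5667) = 2.5626

Step 3 — r_{ij} = s_{ij} / (s_i · s_j):
  r[A,A] = 1 (diagonal).
  r[A,B] = -1.7 / (2.1679 · 0.9832) = -1.7 / 2.1315 = -0.7976
  r[A,C] = -4.1 / (2.1679 · 2.5626) = -4.1 / 5.5555 = -0.738
  r[B,B] = 1 (diagonal).
  r[B,C] = 1.1667 / (0.9832 · 2.5626) = 1.1667 / 2.5195 = 0.4631
  r[C,C] = 1 (diagonal).

R is symmetric with unit diagonal. Assembling:

R = [[1, -0.7976, -0.738],
 [-0.7976, 1, 0.4631],
 [-0.738, 0.4631, 1]]


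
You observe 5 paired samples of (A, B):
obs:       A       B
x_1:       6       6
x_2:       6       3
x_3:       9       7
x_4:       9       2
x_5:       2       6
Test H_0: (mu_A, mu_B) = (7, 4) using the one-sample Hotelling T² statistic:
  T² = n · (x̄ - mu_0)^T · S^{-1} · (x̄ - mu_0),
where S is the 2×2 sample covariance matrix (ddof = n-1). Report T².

Step 1 — sample mean vector:
  mean(A) = (6 + 6 + 9 + 9 + 2) / 5 = 32/5 = 6.4
  mean(B) = (6 + 3 + 7 + 2 + 6) / 5 = 24/5 = 4.8
  x̄ = (6.4, 4.8),  deviation x̄ - mu_0 = (6.4, 4.8) - (7, 4) = (-0.6, 0.8).

Step 2 — sample covariance matrix, S[i,j] = (1/(n-1)) · Σ_k (x_{k,i} - mean_i) · (x_{k,j} - mean_j), divisor n-1 = 4:
  S[A,A] = ((-0.4)·(-0.4) + (-0.4)·(-0.4) + (2.6)·(2.6) + (2.6)·(2.6) + (-4.4)·(-4.4)) / 4 = 33.2/4 = 8.3
  S[A,B] = ((-0.4)·(1.2) + (-0.4)·(-1.8) + (2.6)·(2.2) + (2.6)·(-2.8) + (-4.4)·(1.2)) / 4 = -6.6/4 = -1.65
  S[B,B] = ((1.2)·(1.2) + (-1.8)·(-1.8) + (2.2)·(2.2) + (-2.8)·(-2.8) + (1.2)·(1.2)) / 4 = 18.8/4 = 4.7
  S = [[8.3, -1.65],
 [-1.65, 4.7]].

Step 3 — invert S. det(S) = 8.3·4.7 - (-1.65)² = 36.2875.
  S^{-1} = (1/det) · [[d, -b], [-b, a]] = [[0.1295, 0.0455],
 [0.0455, 0.2287]].

Step 4 — quadratic form (x̄ - mu_0)^T · S^{-1} · (x̄ - mu_0):
  S^{-1} · (x̄ - mu_0) = (-0.0413, 0.1557),
  (x̄ - mu_0)^T · [...] = (-0.6)·(-0.0413) + (0.8)·(0.1557) = 0.1494.

Step 5 — scale by n: T² = 5 · 0.1494 = 0.7468.

T² ≈ 0.7468


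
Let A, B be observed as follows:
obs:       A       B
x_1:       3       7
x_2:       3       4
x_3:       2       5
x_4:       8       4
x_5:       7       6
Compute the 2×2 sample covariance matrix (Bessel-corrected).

Step 1 — column means:
  mean(A) = (3 + 3 + 2 + 8 + 7) / 5 = 23/5 = 4.6
  mean(B) = (7 + 4 + 5 + 4 + 6) / 5 = 26/5 = 5.2

Step 2 — sample covariance S[i,j] = (1/(n-1)) · Σ_k (x_{k,i} - mean_i) · (x_{k,j} - mean_j), with n-1 = 4.
  S[A,A] = ((-1.6)·(-1.6) + (-1.6)·(-1.6) + (-2.6)·(-2.6) + (3.4)·(3.4) + (2.4)·(2.4)) / 4 = 29.2/4 = 7.3
  S[A,B] = ((-1.6)·(1.8) + (-1.6)·(-1.2) + (-2.6)·(-0.2) + (3.4)·(-1.2) + (2.4)·(0.8)) / 4 = -2.6/4 = -0.65
  S[B,B] = ((1.8)·(1.8) + (-1.2)·(-1.2) + (-0.2)·(-0.2) + (-1.2)·(-1.2) + (0.8)·(0.8)) / 4 = 6.8/4 = 1.7

S is symmetric (S[j,i] = S[i,j]). Assembling:

S = [[7.3, -0.65],
 [-0.65, 1.7]]


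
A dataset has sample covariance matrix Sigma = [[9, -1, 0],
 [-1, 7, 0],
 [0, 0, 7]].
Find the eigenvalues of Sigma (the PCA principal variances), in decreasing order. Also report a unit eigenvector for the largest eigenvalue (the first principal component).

Step 1 — characteristic polynomial p(λ) = det(λI - Sigma) = λ³ - tr·λ² + c_1·λ - det, where tr = trace, c_1 = sum of the principal 2×2 minors, det = det(Sigma):
  tr = 9 + 7 + 7 = 23,
  c_1 = (9·7 - (-1)²) + (9·7 - (0)²) + (7·7 - (0)²) = 62 + 63 + 49 = 174,
  det = 9·(7·7 - (0)²) - (-1)·((-1)·7 - (0)·(0)) + (0)·((-1)·(0) - 7·(0)) = 9·(49) - (-1)·(-7) + (0)·(0) = 434.
  So p(λ) = λ³ - 23λ² + 174λ - 434.
Step 2 — look for an integer root (rational root theorem: any rational root is an integer divisor of 434). Testing λ = 7:
  p(7) = 343 - 1127 + 1218 - 434 = 0  ✓
  Dividing out (λ - 7): p(λ) = (λ - 7)(λ² - 16λ + 62).
Step 3 — remaining eigenvalues from the quadratic λ² - 16λ + 62 = 0:
  Δ = 16² - 4·62 = 256 - 248 = 8,  λ = (16 ± √8)/2 = (16 ± 2.8284)/2 ≈ 9.4142 or 6.5858.
  Sorted: λ_1 = 9.4142,  λ_2 = 7,  λ_3 = 6.5858  (check: sum = 23 = tr ✓).

Step 4 — unit eigenvector for λ_1 ≈ 9.4142: v spans the null space of (Sigma - λ_1 I), whose rows are
  r_1 = (-0.4142, -1, 0),  r_2 = (-1, -2.4142, 0),  r_3 = (0, 0, -2.4142).
  v is orthogonal to every row, so take v ∝ r_1 × r_3 = ((-1)·(-2.4142) - (0)·(0), (0)·(0) - (-0.4142)·(-2.4142), (-0.4142)·(0) - (-1)·(0)) ≈ (2.4142, -1, 0).
  Let u = (2.4142, -1, 0).
  ||u|| = √((2.4142)² + (-1)² + (0)²) = √(6.8284) ≈ 2.6131,  v_1 = u/||u|| ≈ (0.9239, -0.3827, 0) (||v_1|| = 1).

λ_1 = 9.4142,  λ_2 = 7,  λ_3 = 6.5858;  v_1 ≈ (0.9239, -0.3827, 0)


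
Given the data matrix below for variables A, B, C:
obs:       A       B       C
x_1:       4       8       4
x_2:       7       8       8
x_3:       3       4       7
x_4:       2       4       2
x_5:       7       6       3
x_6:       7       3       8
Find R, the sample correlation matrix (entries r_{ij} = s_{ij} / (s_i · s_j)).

Step 1 — column means:
  mean(A) = (4 + 7 + 3 + 2 + 7 + 7) / 6 = 30/6 = 5
  mean(B) = (8 + 8 + 4 + 4 + 6 + 3) / 6 = 33/6 = 5.5
  mean(C) = (4 + 8 + 7 + 2 + 3 + 8) / 6 = 32/6 = 5.3333

Step 2 — sample variances and covariances s[i,j] = (1/(n-1)) · Σ_k (x_{k,i} - mean_i) · (x_{k,j} - mean_j), with n-1 = 5:
  s[A,A] = ((-1)·(-1) + (2)·(2) + (-2)·(-2) + (-3)·(-3) + (2)·(2) + (2)·(2)) / 5 = 26/5 = 5.2
  s[A,B] = ((-1)·(2.5) + (2)·(2.5) + (-2)·(-1.5) + (-3)·(-1.5) + (2)·(0.5) + (2)·(-2.5)) / 5 = 6/5 = 1.2
  s[A,C] = ((-1)·(-1.3333) + (2)·(2.6667) + (-2)·(1.6667) + (-3)·(-3.3333) + (2)·(-2.3333) + (2)·(2.6667)) / 5 = 14/5 = 2.8
  s[B,B] = ((2.5)·(2.5) + (2.5)·(2.5) + (-1.5)·(-1.5) + (-1.5)·(-1.5) + (0.5)·(0.5) + (-2.5)·(-2.5)) / 5 = 23.5/5 = 4.7
  s[B,C] = ((2.5)·(-1.3333) + (2.5)·(2.6667) + (-1.5)·(1.6667) + (-1.5)·(-3.3333) + (0.5)·(-2.3333) + (-2.5)·(2.6667)) / 5 = -2/5 = -0.4
  s[C,C] = ((-1.3333)·(-1.3333) + (2.6667)·(2.6667) + (1.6667)·(1.6667) + (-3.3333)·(-3.3333) + (-2.3333)·(-2.3333) + (2.6667)·(2.6667)) / 5 = 35.3333/5 = 7.0667
  Sample standard deviations s_i = √(s[i,i]):
  s(A) = √(5.2) = 2.2804
  s(B) = √(4.7) = 2.1679
  s(C) = √(7.0667) = 2.6583

Step 3 — r_{ij} = s_{ij} / (s_i · s_j):
  r[A,A] = 1 (diagonal).
  r[A,B] = 1.2 / (2.2804 · 2.1679) = 1.2 / 4.9437 = 0.2427
  r[A,C] = 2.8 / (2.2804 · 2.6583) = 2.8 / 6.0619 = 0.4619
  r[B,B] = 1 (diagonal).
  r[B,C] = -0.4 / (2.1679 · 2.6583) = -0.4 / 5.7631 = -0.0694
  r[C,C] = 1 (diagonal).

R is symmetric with unit diagonal. Assembling:

R = [[1, 0.2427, 0.4619],
 [0.2427, 1, -0.0694],
 [0.4619, -0.0694, 1]]


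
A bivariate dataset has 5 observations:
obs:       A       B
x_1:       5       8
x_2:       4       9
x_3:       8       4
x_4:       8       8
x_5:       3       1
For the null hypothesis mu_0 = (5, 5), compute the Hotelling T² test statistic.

Step 1 — sample mean vector:
  mean(A) = (5 + 4 + 8 + 8 + 3) / 5 = 28/5 = 5.6
  mean(B) = (8 + 9 + 4 + 8 + 1) / 5 = 30/5 = 6
  x̄ = (5.6, 6),  deviation x̄ - mu_0 = (5.6, 6) - (5, 5) = (0.6, 1).

Step 2 — sample covariance matrix, S[i,j] = (1/(n-1)) · Σ_k (x_{k,i} - mean_i) · (x_{k,j} - mean_j), divisor n-1 = 4:
  S[A,A] = ((-0.6)·(-0.6) + (-1.6)·(-1.6) + (2.4)·(2.4) + (2.4)·(2.4) + (-2.6)·(-2.6)) / 4 = 21.2/4 = 5.3
  S[A,B] = ((-0.6)·(2) + (-1.6)·(3) + (2.4)·(-2) + (2.4)·(2) + (-2.6)·(-5)) / 4 = 7/4 = 1.75
  S[B,B] = ((2)·(2) + (3)·(3) + (-2)·(-2) + (2)·(2) + (-5)·(-5)) / 4 = 46/4 = 11.5
  S = [[5.3, 1.75],
 [1.75, 11.5]].

Step 3 — invert S. det(S) = 5.3·11.5 - (1.75)² = 57.8875.
  S^{-1} = (1/det) · [[d, -b], [-b, a]] = [[0.1987, -0.0302],
 [-0.0302, 0.0916]].

Step 4 — quadratic form (x̄ - mu_0)^T · S^{-1} · (x̄ - mu_0):
  S^{-1} · (x̄ - mu_0) = (0.089, 0.0734),
  (x̄ - mu_0)^T · [...] = (0.6)·(0.089) + (1)·(0.0734) = 0.1268.

Step 5 — scale by n: T² = 5 · 0.1268 = 0.634.

T² ≈ 0.634


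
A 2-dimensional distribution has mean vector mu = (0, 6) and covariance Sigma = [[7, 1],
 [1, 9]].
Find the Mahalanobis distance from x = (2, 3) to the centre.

Step 1 — centre the observation: (x - mu) = (2, -3).

Step 2 — invert Sigma. det(Sigma) = 7·9 - (1)² = 62.
  Sigma^{-1} = (1/det) · [[d, -b], [-b, a]] = [[0.1452, -0.0161],
 [-0.0161, 0.1129]].

Step 3 — form the quadratic (x - mu)^T · Sigma^{-1} · (x - mu):
  Sigma^{-1} · (x - mu) = (0.3387, -0.371).
  (x - mu)^T · [Sigma^{-1} · (x - mu)] = (2)·(0.3387) + (-3)·(-0.371) = 1.7903.

Step 4 — take square root: d = √(1.7903) ≈ 1.338.

d(x, mu) = √(1.7903) ≈ 1.338


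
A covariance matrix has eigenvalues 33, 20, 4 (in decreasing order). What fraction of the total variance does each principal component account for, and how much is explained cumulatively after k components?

Step 1 — total variance = trace(Sigma) = Σ λ_i = 33 + 20 + 4 = 57.

Step 2 — fraction explained by component i = λ_i / Σ λ:
  PC1: 33/57 = 0.5789
  PC2: 20/57 = 0.3509
  PC3: 4/57 = 0.0702

Step 3 — cumulative fraction after k components = (λ_1 + ... + λ_k) / Σ λ:
  k = 1: 33/57 = 0.5789
  k = 2: (33 + 20)/57 = 53/57 = 0.9298
  k = 3: (33 + 20 + 4)/57 = 57/57 = 1

Summary (fraction, with percent):

explained: PC1 0.5789 (57.89%), PC2 0.3509 (35.09%), PC3 0.0702 (7.02%);  cumulative: 0.5789, 0.9298, 1
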